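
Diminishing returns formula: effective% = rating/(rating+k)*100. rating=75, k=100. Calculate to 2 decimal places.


effective% = rating / (rating + k) * 100
= 75 / (75 + 100) * 100
= 75 / 175 * 100
= 0.428571 * 100
= 42.86%

42.86%


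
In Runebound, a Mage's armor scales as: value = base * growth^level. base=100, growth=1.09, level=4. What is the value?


value = base * growth^level
= 100 * 1.09^4
= 100 * 1.411582
= 141.16

141.16 armor


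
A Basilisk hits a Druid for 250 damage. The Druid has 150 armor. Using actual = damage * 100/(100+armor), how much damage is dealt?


actual = 250 * 100 / (100 + 150)
= 250 * 100 / 250
= 25000 / 250
= 100.00

100.00 damage


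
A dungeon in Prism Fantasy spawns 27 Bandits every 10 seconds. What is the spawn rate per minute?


Spawns per minute = count * (60 / interval)
= 27 * (60 / 10)
= 27 * 6.0
= 162.0

162.0 per minute


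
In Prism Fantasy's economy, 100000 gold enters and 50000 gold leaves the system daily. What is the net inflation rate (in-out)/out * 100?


Net gold = 100000 - 50000 = 50000
Inflation rate = net / sunk * 100 = 50000 / 50000 * 100
= 1.0 * 100
= 100.00%

100.00%


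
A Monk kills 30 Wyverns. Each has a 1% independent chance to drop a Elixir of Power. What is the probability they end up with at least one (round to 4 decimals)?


P(at least one) = 1 - P(none) = 1 - (1-p)^n
p = 1/100 = 0.01
1 - p = 0.99
(1 - p)^30 = 0.99^30 = 0.739700
P(at least one) = 1 - 0.739700 = 0.2603

0.2603


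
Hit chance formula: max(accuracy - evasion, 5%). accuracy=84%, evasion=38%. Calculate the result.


accuracy - evasion = 84 - 38 = 46
Apply floor: max(46, 5) = 46
Hit chance = 46%

46%


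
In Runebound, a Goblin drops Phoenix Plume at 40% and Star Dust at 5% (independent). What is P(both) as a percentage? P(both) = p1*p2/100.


For independent events, P(both) = P(A) * P(B)
= 40% * 5%
= 200 / 100 %
= 2.0%

2.0%


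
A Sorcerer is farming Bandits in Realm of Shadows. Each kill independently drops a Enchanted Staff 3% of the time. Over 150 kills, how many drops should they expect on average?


Expected drops = kills * (drop_rate / 100)
= 150 * (3 / 100)
= 150 * 0.03
= 4.5

4.5 drops


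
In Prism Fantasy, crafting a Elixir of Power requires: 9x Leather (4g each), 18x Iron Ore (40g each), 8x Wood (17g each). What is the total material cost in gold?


Cost breakdown:
  Leather: 9 * 4 = 36
  Iron Ore: 18 * 40 = 720
  Wood: 8 * 17 = 136
Total = 36 + 720 + 136 = 892

892 gold


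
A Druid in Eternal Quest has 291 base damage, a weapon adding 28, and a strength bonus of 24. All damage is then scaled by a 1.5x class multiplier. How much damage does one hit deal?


Sum base + weapon + str = 291 + 28 + 24 = 343
Multiply by 1.5:
343 * 1.5 = 514.5

514.5 damage


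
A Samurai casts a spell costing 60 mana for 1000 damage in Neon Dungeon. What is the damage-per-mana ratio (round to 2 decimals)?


Efficiency = damage / mana
= 1000 / 60
= 16.67

16.67 dmg/mana


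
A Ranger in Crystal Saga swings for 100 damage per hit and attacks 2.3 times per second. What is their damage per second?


DPS = damage * attack_speed
= 100 * 2.3
= 230.0

230.0 DPS


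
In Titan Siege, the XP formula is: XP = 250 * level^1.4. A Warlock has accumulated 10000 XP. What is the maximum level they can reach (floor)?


XP = 250 * level^1.4, so level = (XP / 250)^(1/1.4)
= (10000 / 250)^(1/1.4)
= 40.0^0.7143
= 13.9421
Floor: level = 13

level 13


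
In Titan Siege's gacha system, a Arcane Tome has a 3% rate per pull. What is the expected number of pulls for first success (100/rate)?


Expected pulls for a geometric distribution = 1/p = 100 / rate%
= 100 / 3
= 33.33

33.33 pulls


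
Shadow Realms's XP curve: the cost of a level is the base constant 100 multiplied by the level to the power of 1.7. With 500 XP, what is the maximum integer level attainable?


XP = 100 * level^1.7, so level = (XP / 100)^(1/1.7)
= (500 / 100)^(1/1.7)
= 5.0^0.5882
= 2.5773
Floor: level = 2

level 2


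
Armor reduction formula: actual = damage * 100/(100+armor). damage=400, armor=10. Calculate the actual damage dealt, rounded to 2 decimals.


actual = 400 * 100 / (100 + 10)
= 400 * 100 / 110
= 40000 / 110
= 363.64

363.64 damage


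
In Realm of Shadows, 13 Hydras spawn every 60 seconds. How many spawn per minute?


Spawns per minute = count * (60 / interval)
= 13 * (60 / 60)
= 13 * 1.0
= 13.0

13.0 per minute


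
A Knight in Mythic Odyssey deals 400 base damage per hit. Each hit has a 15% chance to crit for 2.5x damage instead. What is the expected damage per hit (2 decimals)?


E[dmg] = base * (1 + crit_chance * (crit_mult - 1))
cc as decimal = 15/100 = 0.15
cm - 1 = 2.5 - 1 = 1.5
Bonus factor = 0.15 * 1.5 = 0.225
Total multiplier = 1 + 0.225 = 1.225
Expected damage = 400 * 1.225 = 490.00

490.00 damage


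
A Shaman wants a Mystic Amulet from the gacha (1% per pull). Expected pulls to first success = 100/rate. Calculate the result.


Expected pulls for a geometric distribution = 1/p = 100 / rate%
= 100 / 1
= 100.0

100.0 pulls


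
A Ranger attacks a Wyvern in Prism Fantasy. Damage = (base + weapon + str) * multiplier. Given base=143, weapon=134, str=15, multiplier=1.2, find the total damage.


Sum base + weapon + str = 143 + 134 + 15 = 292
Multiply by 1.2:
292 * 1.2 = 350.4

350.4 damage


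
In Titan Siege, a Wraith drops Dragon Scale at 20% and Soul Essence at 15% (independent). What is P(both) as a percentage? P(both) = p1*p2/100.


For independent events, P(both) = P(A) * P(B)
= 20% * 15%
= 300 / 100 %
= 3.0%

3.0%


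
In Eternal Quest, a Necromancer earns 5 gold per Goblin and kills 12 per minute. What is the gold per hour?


Gold per minute = 5 * 12 = 60
Gold per hour = 60 * 60 = 3600

3600 gold/hour


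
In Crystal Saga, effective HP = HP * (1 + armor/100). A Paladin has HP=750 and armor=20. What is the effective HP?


EHP = 750 * (1 + 20/100)
= 750 * (1 + 0.2)
= 750 * 1.2
= 900.0

900.0 EHP


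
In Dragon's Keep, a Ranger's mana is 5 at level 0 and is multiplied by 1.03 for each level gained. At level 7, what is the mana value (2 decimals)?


value = base * growth^level
= 5 * 1.03^7
= 5 * 1.229874
= 6.15

6.15 mana


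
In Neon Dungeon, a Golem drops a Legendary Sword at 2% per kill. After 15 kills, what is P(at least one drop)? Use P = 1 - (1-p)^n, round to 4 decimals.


P(at least one) = 1 - P(none) = 1 - (1-p)^n
p = 2/100 = 0.02
1 - p = 0.98
(1 - p)^15 = 0.98^15 = 0.738569
P(at least one) = 1 - 0.738569 = 0.2614

0.2614


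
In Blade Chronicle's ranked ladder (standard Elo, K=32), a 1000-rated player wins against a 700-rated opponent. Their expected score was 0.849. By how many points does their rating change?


Elo update: delta = K * (S - Ea), where S = 1 (wins)
S - Ea = 1 - 0.849 = 0.151
Rating change = 32 * 0.151
= 4.83

4.83 rating points


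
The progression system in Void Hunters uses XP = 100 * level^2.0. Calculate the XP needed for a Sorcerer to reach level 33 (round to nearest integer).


XP = 100 * level^2.0
Substitute level = 33:
XP = 100 * 33^2.0
= 100 * 1089.0
= 108900

108900 XP


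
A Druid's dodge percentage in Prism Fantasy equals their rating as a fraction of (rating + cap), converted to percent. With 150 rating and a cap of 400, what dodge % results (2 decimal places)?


dodge% = 150 / (150 + 400) * 100
= 150 / 550 * 100
= 0.272727 * 100
= 27.27%

27.27%


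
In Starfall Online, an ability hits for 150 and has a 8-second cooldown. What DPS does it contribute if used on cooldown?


DPS = damage / cooldown
= 150 / 8
= 18.75

18.75 DPS


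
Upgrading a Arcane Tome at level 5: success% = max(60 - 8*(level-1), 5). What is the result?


raw_rate = 60 - 8 * (5 - 1)
= 60 - 8 * 4
= 60 - 32
= 28
Apply floor: max(28, 5) = 28%

28%


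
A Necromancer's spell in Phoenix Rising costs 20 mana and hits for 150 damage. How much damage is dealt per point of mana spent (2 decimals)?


Efficiency = damage / mana
= 150 / 20
= 7.50

7.50 dmg/mana


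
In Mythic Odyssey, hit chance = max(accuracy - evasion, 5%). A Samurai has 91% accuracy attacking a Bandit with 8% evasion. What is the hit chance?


accuracy - evasion = 91 - 8 = 83
Apply floor: max(83, 5) = 83
Hit chance = 83%

83%


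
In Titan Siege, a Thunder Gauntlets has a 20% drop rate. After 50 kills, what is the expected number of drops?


Expected drops = kills * (drop_rate / 100)
= 50 * (20 / 100)
= 50 * 0.2
= 10.0

10.0 drops


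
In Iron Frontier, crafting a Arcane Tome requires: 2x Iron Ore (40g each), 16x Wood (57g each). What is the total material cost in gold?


Cost breakdown:
  Iron Ore: 2 * 40 = 80
  Wood: 16 * 57 = 912
Total = 80 + 912 = 992

992 gold


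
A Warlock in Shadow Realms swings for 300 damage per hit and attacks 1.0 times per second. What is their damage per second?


DPS = damage * attack_speed
= 300 * 1.0
= 300.0

300.0 DPS


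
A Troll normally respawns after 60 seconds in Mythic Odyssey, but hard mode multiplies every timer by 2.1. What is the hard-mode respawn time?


Respawn time = base * multiplier
= 60 * 2.1
= 126.0 seconds

126.0 seconds


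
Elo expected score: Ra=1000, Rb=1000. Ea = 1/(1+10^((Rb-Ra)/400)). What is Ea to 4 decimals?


Elo expected score: Ea = 1/(1 + 10^((Rb-Ra)/400))
Rb - Ra = 1000 - 1000 = 0
(Rb-Ra)/400 = 0/400 = 0.0
10^0.0 = 1.0
Ea = 1/(1 + 1.0) = 1/2.0 = 0.5000

0.5000


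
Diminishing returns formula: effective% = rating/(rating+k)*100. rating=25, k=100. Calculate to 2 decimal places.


effective% = rating / (rating + k) * 100
= 25 / (25 + 100) * 100
= 25 / 125 * 100
= 0.2 * 100
= 20.00%

20.00%


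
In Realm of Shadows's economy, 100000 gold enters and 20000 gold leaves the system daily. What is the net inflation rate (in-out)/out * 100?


Net gold = 100000 - 20000 = 80000
Inflation rate = net / sunk * 100 = 80000 / 20000 * 100
= 4.0 * 100
= 400.00%

400.00%


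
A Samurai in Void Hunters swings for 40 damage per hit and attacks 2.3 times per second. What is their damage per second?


DPS = damage * attack_speed
= 40 * 2.3
= 92.0

92.0 DPS


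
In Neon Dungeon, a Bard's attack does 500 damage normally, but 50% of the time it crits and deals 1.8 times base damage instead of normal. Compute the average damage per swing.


E[dmg] = base * (1 + crit_chance * (crit_mult - 1))
cc as decimal = 50/100 = 0.5
cm - 1 = 1.8 - 1 = 0.8
Bonus factor = 0.5 * 0.8 = 0.4
Total multiplier = 1 + 0.4 = 1.4
Expected damage = 500 * 1.4 = 700.00

700.00 damage


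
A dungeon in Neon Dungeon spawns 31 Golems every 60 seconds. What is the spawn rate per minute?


Spawns per minute = count * (60 / interval)
= 31 * (60 / 60)
= 31 * 1.0
= 31.0

31.0 per minute


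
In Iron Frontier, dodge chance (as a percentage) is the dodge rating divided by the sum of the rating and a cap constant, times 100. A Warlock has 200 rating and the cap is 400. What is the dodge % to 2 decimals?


dodge% = 200 / (200 + 400) * 100
= 200 / 600 * 100
= 0.333333 * 100
= 33.33%

33.33%


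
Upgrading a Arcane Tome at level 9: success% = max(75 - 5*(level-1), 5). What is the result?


raw_rate = 75 - 5 * (9 - 1)
= 75 - 5 * 8
= 75 - 40
= 35
Apply floor: max(35, 5) = 35%

35%


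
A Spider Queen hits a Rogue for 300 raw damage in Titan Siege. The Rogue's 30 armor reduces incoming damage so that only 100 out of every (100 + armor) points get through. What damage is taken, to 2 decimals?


actual = 300 * 100 / (100 + 30)
= 300 * 100 / 130
= 30000 / 130
= 230.77

230.77 damage


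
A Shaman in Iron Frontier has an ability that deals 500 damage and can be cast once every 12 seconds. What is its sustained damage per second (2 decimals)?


DPS = damage / cooldown
= 500 / 12
= 41.67

41.67 DPS


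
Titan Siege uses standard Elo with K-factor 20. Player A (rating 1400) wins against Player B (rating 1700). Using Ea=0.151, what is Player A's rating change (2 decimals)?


Elo update: delta = K * (S - Ea), where S = 1 (wins)
S - Ea = 1 - 0.151 = 0.849
Rating change = 20 * 0.849
= 16.98

16.98 rating points


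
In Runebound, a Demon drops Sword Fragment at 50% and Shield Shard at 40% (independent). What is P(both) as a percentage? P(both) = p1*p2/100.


For independent events, P(both) = P(A) * P(B)
= 50% * 40%
= 2000 / 100 %
= 20.0%

20.0%


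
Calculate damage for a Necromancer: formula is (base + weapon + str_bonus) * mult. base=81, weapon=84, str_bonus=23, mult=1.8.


Sum base + weapon + str = 81 + 84 + 23 = 188
Multiply by 1.8:
188 * 1.8 = 338.4

338.4 damage


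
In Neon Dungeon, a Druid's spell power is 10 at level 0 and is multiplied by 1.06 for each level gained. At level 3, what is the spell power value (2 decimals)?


value = base * growth^level
= 10 * 1.06^3
= 10 * 1.191016
= 11.91

11.91 spell power


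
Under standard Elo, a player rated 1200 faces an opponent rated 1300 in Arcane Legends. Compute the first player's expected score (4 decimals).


Elo expected score: Ea = 1/(1 + 10^((Rb-Ra)/400))
Rb - Ra = 1300 - 1200 = 100
(Rb-Ra)/400 = 100/400 = 0.25
10^0.25 = 1.778279
Ea = 1/(1 + 1.778279) = 1/2.778279 = 0.3599

0.3599


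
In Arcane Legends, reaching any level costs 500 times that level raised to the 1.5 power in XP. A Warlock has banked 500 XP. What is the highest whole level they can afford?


XP = 500 * level^1.5, so level = (XP / 500)^(1/1.5)
= (500 / 500)^(1/1.5)
= 1.0^0.6667
= 1.0
Floor: level = 1

level 1


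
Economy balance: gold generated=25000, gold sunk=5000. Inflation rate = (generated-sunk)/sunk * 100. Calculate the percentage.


Net gold = 25000 - 5000 = 20000
Inflation rate = net / sunk * 100 = 20000 / 5000 * 100
= 4.0 * 100
= 400.00%

400.00%


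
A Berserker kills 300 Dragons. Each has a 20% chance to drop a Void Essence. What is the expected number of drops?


Expected drops = kills * (drop_rate / 100)
= 300 * (20 / 100)
= 300 * 0.2
= 60.0

60.0 drops


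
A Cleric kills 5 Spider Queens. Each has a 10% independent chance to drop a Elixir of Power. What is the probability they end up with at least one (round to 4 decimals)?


P(at least one) = 1 - P(none) = 1 - (1-p)^n
p = 10/100 = 0.1
1 - p = 0.9
(1 - p)^5 = 0.9^5 = 0.590490
P(at least one) = 1 - 0.590490 = 0.4095

0.4095


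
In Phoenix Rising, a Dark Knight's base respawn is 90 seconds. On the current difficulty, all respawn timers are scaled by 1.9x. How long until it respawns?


Respawn time = base * multiplier
= 90 * 1.9
= 171.0 seconds

171.0 seconds


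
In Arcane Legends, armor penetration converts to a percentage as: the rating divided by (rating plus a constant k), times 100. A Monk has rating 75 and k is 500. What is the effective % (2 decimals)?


effective% = rating / (rating + k) * 100
= 75 / (75 + 500) * 100
= 75 / 575 * 100
= 0.130435 * 100
= 13.04%

13.04%


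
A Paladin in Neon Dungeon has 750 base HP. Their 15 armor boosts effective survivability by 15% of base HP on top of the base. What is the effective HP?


EHP = 750 * (1 + 15/100)
= 750 * (1 + 0.15)
= 750 * 1.15
= 862.5

862.5 EHP


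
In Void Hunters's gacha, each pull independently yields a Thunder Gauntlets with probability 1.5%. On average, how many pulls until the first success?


Expected pulls for a geometric distribution = 1/p = 100 / rate%
= 100 / 1.5
= 66.67

66.67 pulls


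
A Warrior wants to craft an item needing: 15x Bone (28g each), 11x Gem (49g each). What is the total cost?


Cost breakdown:
  Bone: 15 * 28 = 420
  Gem: 11 * 49 = 539
Total = 420 + 539 = 959

959 gold


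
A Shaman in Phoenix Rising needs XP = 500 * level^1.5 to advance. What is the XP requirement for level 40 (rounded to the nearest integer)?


XP = 500 * level^1.5
Substitute level = 40:
XP = 500 * 40^1.5
= 500 * 252.9822
= 126491

126491 XP


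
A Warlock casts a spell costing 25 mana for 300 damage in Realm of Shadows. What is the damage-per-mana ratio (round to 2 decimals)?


Efficiency = damage / mana
= 300 / 25
= 12.00

12.00 dmg/mana


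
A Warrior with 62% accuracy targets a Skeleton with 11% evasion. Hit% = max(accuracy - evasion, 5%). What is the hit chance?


accuracy - evasion = 62 - 11 = 51
Apply floor: max(51, 5) = 51
Hit chance = 51%

51%


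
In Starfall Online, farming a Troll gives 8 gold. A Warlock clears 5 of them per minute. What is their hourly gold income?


Gold per minute = 8 * 5 = 40
Gold per hour = 40 * 60 = 2400

2400 gold/hour


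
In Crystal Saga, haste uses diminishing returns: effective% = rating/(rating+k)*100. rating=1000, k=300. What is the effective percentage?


effective% = rating / (rating + k) * 100
= 1000 / (1000 + 300) * 100
= 1000 / 1300 * 100
= 0.769231 * 100
= 76.92%

76.92%


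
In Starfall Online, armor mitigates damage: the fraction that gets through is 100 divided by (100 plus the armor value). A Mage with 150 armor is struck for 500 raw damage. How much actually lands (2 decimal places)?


actual = 500 * 100 / (100 + 150)
= 500 * 100 / 250
= 50000 / 250
= 200.00

200.00 damage


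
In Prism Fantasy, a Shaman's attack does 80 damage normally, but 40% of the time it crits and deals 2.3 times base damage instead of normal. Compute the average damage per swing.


E[dmg] = base * (1 + crit_chance * (crit_mult - 1))
cc as decimal = 40/100 = 0.4
cm - 1 = 2.3 - 1 = 1.3
Bonus factor = 0.4 * 1.3 = 0.52
Total multiplier = 1 + 0.52 = 1.52
Expected damage = 80 * 1.52 = 121.60

121.60 damage


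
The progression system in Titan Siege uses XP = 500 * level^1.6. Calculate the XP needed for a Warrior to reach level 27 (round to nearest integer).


XP = 500 * level^1.6
Substitute level = 27:
XP = 500 * 27^1.6
= 500 * 195.0662
= 97533

97533 XP


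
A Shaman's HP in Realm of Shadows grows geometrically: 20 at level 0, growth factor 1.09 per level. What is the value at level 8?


value = base * growth^level
= 20 * 1.09^8
= 20 * 1.992563
= 39.85

39.85 HP


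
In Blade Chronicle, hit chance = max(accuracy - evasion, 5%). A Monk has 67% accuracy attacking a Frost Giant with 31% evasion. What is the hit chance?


accuracy - evasion = 67 - 31 = 36
Apply floor: max(36, 5) = 36
Hit chance = 36%

36%


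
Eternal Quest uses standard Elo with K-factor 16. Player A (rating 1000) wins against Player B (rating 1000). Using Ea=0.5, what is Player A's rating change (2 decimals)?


Elo update: delta = K * (S - Ea), where S = 1 (wins)
S - Ea = 1 - 0.5 = 0.5
Rating change = 16 * 0.5
= 8.00

8.00 rating points


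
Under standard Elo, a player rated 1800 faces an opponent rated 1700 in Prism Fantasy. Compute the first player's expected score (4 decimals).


Elo expected score: Ea = 1/(1 + 10^((Rb-Ra)/400))
Rb - Ra = 1700 - 1800 = -100
(Rb-Ra)/400 = -100/400 = -0.25
10^-0.25 = 0.562341
Ea = 1/(1 + 0.562341) = 1/1.562341 = 0.6401

0.6401


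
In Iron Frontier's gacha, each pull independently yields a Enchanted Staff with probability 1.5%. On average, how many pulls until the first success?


Expected pulls for a geometric distribution = 1/p = 100 / rate%
= 100 / 1.5
= 66.67

66.67 pulls


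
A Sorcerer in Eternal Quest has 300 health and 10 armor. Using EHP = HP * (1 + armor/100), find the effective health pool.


EHP = 300 * (1 + 10/100)
= 300 * (1 + 0.1)
= 300 * 1.1
= 330.0

330.0 EHP


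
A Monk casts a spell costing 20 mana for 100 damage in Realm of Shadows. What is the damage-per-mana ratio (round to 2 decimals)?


Efficiency = damage / mana
= 100 / 20
= 5.00

5.00 dmg/mana


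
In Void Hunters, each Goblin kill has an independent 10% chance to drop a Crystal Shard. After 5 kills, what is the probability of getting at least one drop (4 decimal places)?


P(at least one) = 1 - P(none) = 1 - (1-p)^n
p = 10/100 = 0.1
1 - p = 0.9
(1 - p)^5 = 0.9^5 = 0.590490
P(at least one) = 1 - 0.590490 = 0.4095

0.4095


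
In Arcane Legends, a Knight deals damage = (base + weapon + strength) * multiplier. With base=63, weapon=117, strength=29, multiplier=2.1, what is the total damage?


Sum base + weapon + str = 63 + 117 + 29 = 209
Multiply by 2.1:
209 * 2.1 = 438.9

438.9 damage


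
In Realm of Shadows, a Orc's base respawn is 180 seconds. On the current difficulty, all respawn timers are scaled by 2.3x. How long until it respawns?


Respawn time = base * multiplier
= 180 * 2.3
= 414.0 seconds

414.0 seconds


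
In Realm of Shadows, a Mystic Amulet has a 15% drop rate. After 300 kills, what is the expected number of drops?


Expected drops = kills * (drop_rate / 100)
= 300 * (15 / 100)
= 300 * 0.15
= 45.0

45.0 drops


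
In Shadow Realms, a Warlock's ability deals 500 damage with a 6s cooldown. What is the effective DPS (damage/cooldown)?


DPS = damage / cooldown
= 500 / 6
= 83.33

83.33 DPS


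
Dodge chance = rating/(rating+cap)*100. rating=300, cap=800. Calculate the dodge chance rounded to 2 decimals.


dodge% = 300 / (300 + 800) * 100
= 300 / 1100 * 100
= 0.272727 * 100
= 27.27%

27.27%


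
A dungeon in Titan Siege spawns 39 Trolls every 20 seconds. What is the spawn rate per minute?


Spawns per minute = count * (60 / interval)
= 39 * (60 / 20)
= 39 * 3.0
= 117.0

117.0 per minute


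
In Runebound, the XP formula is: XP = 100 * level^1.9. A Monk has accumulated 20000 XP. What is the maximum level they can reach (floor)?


XP = 100 * level^1.9, so level = (XP / 100)^(1/1.9)
= (20000 / 100)^(1/1.9)
= 200.0^0.5263
= 16.258
Floor: level = 16

level 16


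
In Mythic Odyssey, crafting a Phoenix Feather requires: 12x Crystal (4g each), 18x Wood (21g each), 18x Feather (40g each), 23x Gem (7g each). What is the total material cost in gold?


Cost breakdown:
  Crystal: 12 * 4 = 48
  Wood: 18 * 21 = 378
  Feather: 18 * 40 = 720
  Gem: 23 * 7 = 161
Total = 48 + 378 + 720 + 161 = 1307

1307 gold


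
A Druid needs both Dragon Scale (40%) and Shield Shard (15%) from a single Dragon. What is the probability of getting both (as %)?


For independent events, P(both) = P(A) * P(B)
= 40% * 15%
= 600 / 100 %
= 6.0%

6.0%


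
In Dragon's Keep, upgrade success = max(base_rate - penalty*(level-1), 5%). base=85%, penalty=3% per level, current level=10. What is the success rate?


raw_rate = 85 - 3 * (10 - 1)
= 85 - 3 * 9
= 85 - 27
= 58
Apply floor: max(58, 5) = 58%

58%


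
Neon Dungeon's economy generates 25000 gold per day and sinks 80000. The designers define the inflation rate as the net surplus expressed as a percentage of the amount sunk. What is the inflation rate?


Net gold = 25000 - 80000 = -55000
Inflation rate = net / sunk * 100 = -55000 / 80000 * 100
= -0.6875 * 100
= -68.75%

-68.75%


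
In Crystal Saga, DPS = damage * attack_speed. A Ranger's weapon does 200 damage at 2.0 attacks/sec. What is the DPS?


DPS = damage * attack_speed
= 200 * 2.0
= 400.0

400.0 DPS


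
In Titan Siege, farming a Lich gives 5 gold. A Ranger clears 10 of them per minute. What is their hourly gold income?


Gold per minute = 5 * 10 = 50
Gold per hour = 50 * 60 = 3000

3000 gold/hour


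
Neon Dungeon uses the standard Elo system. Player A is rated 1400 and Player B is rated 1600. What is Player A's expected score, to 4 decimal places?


Elo expected score: Ea = 1/(1 + 10^((Rb-Ra)/400))
Rb - Ra = 1600 - 1400 = 200
(Rb-Ra)/400 = 200/400 = 0.5
10^0.5 = 3.162278
Ea = 1/(1 + 3.162278) = 1/4.162278 = 0.2403

0.2403


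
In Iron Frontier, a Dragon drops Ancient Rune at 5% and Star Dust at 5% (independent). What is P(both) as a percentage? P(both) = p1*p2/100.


For independent events, P(both) = P(A) * P(B)
= 5% * 5%
= 25 / 100 %
= 0.25%

0.25%


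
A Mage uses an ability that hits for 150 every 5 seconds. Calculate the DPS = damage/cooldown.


DPS = damage / cooldown
= 150 / 5
= 30.00

30.00 DPS


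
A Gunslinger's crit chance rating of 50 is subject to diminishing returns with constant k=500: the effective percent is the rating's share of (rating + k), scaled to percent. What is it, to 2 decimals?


effective% = rating / (rating + k) * 100
= 50 / (50 + 500) * 100
= 50 / 550 * 100
= 0.090909 * 100
= 9.09%

9.09%


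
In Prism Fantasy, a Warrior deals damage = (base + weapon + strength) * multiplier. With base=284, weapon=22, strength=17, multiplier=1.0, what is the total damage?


Sum base + weapon + str = 284 + 22 + 17 = 323
Multiply by 1.0:
323 * 1.0 = 323.0

323.0 damage


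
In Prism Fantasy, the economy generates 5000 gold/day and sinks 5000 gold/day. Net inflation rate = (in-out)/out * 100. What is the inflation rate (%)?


Net gold = 5000 - 5000 = 0
Inflation rate = net / sunk * 100 = 0 / 5000 * 100
= 0.0 * 100
= 0.00%

0.00%


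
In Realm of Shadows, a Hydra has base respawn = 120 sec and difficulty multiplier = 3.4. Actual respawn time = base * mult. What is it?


Respawn time = base * multiplier
= 120 * 3.4
= 408.0 seconds

408.0 seconds


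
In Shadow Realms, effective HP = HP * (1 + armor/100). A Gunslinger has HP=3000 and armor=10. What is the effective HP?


EHP = 3000 * (1 + 10/100)
= 3000 * (1 + 0.1)
= 3000 * 1.1
= 3300.0

3300.0 EHP


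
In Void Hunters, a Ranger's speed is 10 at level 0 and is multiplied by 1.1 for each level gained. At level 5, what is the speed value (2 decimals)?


value = base * growth^level
= 10 * 1.1^5
= 10 * 1.61051
= 16.11

16.11 speed


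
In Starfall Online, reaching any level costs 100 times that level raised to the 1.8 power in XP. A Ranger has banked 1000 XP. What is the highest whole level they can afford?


XP = 100 * level^1.8, so level = (XP / 100)^(1/1.8)
= (1000 / 100)^(1/1.8)
= 10.0^0.5556
= 3.5938
Floor: level = 3

level 3


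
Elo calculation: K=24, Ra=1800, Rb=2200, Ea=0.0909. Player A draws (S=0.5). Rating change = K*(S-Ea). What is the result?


Elo update: delta = K * (S - Ea), where S = 0.5 (draws)
S - Ea = 0.5 - 0.0909 = 0.4091
Rating change = 24 * 0.4091
= 9.82

9.82 rating points


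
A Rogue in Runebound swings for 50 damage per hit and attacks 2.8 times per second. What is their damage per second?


DPS = damage * attack_speed
= 50 * 2.8
= 140.0

140.0 DPS


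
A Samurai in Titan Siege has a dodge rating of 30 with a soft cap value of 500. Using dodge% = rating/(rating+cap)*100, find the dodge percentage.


dodge% = 30 / (30 + 500) * 100
= 30 / 530 * 100
= 0.056604 * 100
= 5.66%

5.66%


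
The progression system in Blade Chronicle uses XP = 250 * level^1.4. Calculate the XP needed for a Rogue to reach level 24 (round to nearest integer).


XP = 250 * level^1.4
Substitute level = 24:
XP = 250 * 24^1.4
= 250 * 85.5649
= 21391

21391 XP


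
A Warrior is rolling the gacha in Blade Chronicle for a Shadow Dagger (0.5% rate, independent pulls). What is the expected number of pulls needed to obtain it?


Expected pulls for a geometric distribution = 1/p = 100 / rate%
= 100 / 0.5
= 200.0

200.0 pulls


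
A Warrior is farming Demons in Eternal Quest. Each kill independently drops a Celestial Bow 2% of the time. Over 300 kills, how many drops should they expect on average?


Expected drops = kills * (drop_rate / 100)
= 300 * (2 / 100)
= 300 * 0.02
= 6.0

6.0 drops


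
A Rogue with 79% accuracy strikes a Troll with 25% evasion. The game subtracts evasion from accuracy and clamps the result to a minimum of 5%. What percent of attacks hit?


accuracy - evasion = 79 - 25 = 54
Apply floor: max(54, 5) = 54
Hit chance = 54%

54%


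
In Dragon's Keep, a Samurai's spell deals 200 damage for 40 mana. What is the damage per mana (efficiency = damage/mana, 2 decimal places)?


Efficiency = damage / mana
= 200 / 40
= 5.00

5.00 dmg/mana


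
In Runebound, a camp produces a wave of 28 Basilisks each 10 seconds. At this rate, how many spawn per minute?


Spawns per minute = count * (60 / interval)
= 28 * (60 / 10)
= 28 * 6.0
= 168.0

168.0 per minute


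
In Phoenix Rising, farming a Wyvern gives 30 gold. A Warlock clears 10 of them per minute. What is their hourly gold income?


Gold per minute = 30 * 10 = 300
Gold per hour = 300 * 60 = 18000

18000 gold/hour


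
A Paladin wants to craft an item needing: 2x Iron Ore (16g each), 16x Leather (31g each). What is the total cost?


Cost breakdown:
  Iron Ore: 2 * 16 = 32
  Leather: 16 * 31 = 496
Total = 32 + 496 = 528

528 gold


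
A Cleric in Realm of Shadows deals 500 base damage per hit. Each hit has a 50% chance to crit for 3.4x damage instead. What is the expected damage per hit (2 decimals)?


E[dmg] = base * (1 + crit_chance * (crit_mult - 1))
cc as decimal = 50/100 = 0.5
cm - 1 = 3.4 - 1 = 2.4
Bonus factor = 0.5 * 2.4 = 1.2
Total multiplier = 1 + 1.2 = 2.2
Expected damage = 500 * 2.2 = 1100.00

1100.00 damage


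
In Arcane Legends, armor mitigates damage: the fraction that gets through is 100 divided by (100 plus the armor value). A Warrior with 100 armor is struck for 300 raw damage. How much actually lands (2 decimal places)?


actual = 300 * 100 / (100 + 100)
= 300 * 100 / 200
= 30000 / 200
= 150.00

150.00 damage


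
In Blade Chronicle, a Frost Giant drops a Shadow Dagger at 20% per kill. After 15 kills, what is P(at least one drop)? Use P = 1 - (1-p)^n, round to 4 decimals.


P(at least one) = 1 - P(none) = 1 - (1-p)^n
p = 20/100 = 0.2
1 - p = 0.8
(1 - p)^15 = 0.8^15 = 0.035184
P(at least one) = 1 - 0.035184 = 0.9648

0.9648


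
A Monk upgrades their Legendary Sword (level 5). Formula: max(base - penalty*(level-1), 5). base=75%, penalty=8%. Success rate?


raw_rate = 75 - 8 * (5 - 1)
= 75 - 8 * 4
= 75 - 32
= 43
Apply floor: max(43, 5) = 43%

43%


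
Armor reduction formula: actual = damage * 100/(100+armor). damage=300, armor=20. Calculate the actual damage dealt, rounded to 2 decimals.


actual = 300 * 100 / (100 + 20)
= 300 * 100 / 120
= 30000 / 120
= 250.00

250.00 damage


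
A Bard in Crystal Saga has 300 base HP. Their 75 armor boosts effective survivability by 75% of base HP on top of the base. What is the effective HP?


EHP = 300 * (1 + 75/100)
= 300 * (1 + 0.75)
= 300 * 1.75
= 525.0

525.0 EHP


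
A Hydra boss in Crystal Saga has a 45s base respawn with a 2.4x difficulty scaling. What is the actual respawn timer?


Respawn time = base * multiplier
= 45 * 2.4
= 108.0 seconds

108.0 seconds


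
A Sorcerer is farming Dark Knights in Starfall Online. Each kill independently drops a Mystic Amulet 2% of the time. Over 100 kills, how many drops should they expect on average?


Expected drops = kills * (drop_rate / 100)
= 100 * (2 / 100)
= 100 * 0.02
= 2.0

2.0 drops


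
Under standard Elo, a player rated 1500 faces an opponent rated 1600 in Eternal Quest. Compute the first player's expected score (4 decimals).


Elo expected score: Ea = 1/(1 + 10^((Rb-Ra)/400))
Rb - Ra = 1600 - 1500 = 100
(Rb-Ra)/400 = 100/400 = 0.25
10^0.25 = 1.778279
Ea = 1/(1 + 1.778279) = 1/2.778279 = 0.3599

0.3599


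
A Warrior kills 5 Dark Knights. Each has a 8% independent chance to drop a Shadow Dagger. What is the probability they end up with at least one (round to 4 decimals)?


P(at least one) = 1 - P(none) = 1 - (1-p)^n
p = 8/100 = 0.08
1 - p = 0.92
(1 - p)^5 = 0.92^5 = 0.659082
P(at least one) = 1 - 0.659082 = 0.3409

0.3409


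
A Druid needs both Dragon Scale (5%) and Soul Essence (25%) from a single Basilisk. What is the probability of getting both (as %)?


For independent events, P(both) = P(A) * P(B)
= 5% * 25%
= 125 / 100 %
= 1.25%

1.25%


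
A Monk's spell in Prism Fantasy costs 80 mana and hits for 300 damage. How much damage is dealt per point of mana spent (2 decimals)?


Efficiency = damage / mana
= 300 / 80
= 3.75

3.75 dmg/mana


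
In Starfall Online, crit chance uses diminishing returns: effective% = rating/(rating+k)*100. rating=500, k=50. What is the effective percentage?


effective% = rating / (rating + k) * 100
= 500 / (500 + 50) * 100
= 500 / 550 * 100
= 0.909091 * 100
= 90.91%

90.91%


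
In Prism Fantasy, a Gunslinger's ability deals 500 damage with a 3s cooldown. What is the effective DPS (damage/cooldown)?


DPS = damage / cooldown
= 500 / 3
= 166.67

166.67 DPS


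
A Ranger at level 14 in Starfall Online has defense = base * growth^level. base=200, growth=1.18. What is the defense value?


value = base * growth^level
= 200 * 1.18^14
= 200 * 10.147244
= 2029.45

2029.45 defense


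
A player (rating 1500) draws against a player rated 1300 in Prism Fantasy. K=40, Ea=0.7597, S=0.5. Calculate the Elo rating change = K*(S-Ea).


Elo update: delta = K * (S - Ea), where S = 0.5 (draws)
S - Ea = 0.5 - 0.7597 = -0.2597
Rating change = 40 * -0.2597
= -10.39

-10.39 rating points


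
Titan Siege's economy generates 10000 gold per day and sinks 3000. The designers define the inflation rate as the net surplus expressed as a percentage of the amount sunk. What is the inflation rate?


Net gold = 10000 - 3000 = 7000
Inflation rate = net / sunk * 100 = 7000 / 3000 * 100
= 2.333333 * 100
= 233.33%

233.33%


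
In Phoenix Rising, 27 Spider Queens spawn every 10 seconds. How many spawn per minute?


Spawns per minute = count * (60 / interval)
= 27 * (60 / 10)
= 27 * 6.0
= 162.0

162.0 per minute


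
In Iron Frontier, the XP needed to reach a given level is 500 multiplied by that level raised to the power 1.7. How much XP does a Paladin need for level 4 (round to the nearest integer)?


XP = 500 * level^1.7
Substitute level = 4:
XP = 500 * 4^1.7
= 500 * 10.5561
= 5278

5278 XP


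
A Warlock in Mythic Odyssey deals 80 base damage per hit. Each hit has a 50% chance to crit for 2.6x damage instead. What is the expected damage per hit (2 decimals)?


E[dmg] = base * (1 + crit_chance * (crit_mult - 1))
cc as decimal = 50/100 = 0.5
cm - 1 = 2.6 - 1 = 1.6
Bonus factor = 0.5 * 1.6 = 0.8
Total multiplier = 1 + 0.8 = 1.8
Expected damage = 80 * 1.8 = 144.00

144.00 damage


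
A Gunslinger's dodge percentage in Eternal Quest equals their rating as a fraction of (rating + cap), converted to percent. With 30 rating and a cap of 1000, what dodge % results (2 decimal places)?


dodge% = 30 / (30 + 1000) * 100
= 30 / 1030 * 100
= 0.029126 * 100
= 2.91%

2.91%


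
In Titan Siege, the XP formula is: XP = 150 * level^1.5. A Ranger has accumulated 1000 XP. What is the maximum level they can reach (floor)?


XP = 150 * level^1.5, so level = (XP / 150)^(1/1.5)
= (1000 / 150)^(1/1.5)
= 6.6667^0.6667
= 3.5422
Floor: level = 3

level 3


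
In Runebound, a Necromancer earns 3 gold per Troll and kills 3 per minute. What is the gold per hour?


Gold per minute = 3 * 3 = 9
Gold per hour = 9 * 60 = 540

540 gold/hour


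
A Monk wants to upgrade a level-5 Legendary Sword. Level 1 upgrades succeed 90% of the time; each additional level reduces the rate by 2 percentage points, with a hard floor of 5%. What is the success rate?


raw_rate = 90 - 2 * (5 - 1)
= 90 - 2 * 4
= 90 - 8
= 82
Apply floor: max(82, 5) = 82%

82%


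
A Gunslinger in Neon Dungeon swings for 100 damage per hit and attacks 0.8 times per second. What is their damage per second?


DPS = damage * attack_speed
= 100 * 0.8
= 80.0

80.0 DPS


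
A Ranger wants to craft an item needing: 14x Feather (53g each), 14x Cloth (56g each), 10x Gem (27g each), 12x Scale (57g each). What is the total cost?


Cost breakdown:
  Feather: 14 * 53 = 742
  Cloth: 14 * 56 = 784
  Gem: 10 * 27 = 270
  Scale: 12 * 57 = 684
Total = 742 + 784 + 270 + 684 = 2480

2480 gold


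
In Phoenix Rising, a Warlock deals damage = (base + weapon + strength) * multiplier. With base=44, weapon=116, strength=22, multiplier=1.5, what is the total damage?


Sum base + weapon + str = 44 + 116 + 22 = 182
Multiply by 1.5:
182 * 1.5 = 273.0

273.0 damage


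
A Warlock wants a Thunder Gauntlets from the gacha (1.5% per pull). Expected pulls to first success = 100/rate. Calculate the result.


Expected pulls for a geometric distribution = 1/p = 100 / rate%
= 100 / 1.5
= 66.67

66.67 pulls


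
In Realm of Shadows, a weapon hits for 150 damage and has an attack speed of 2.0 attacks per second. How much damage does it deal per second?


DPS = damage * attack_speed
= 150 * 2.0
= 300.0

300.0 DPS


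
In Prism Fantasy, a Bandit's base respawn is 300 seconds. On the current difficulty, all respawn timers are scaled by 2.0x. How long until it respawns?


Respawn time = base * multiplier
= 300 * 2.0
= 600.0 seconds

600.0 seconds


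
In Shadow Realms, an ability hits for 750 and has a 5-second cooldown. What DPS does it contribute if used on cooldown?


DPS = damage / cooldown
= 750 / 5
= 150.00

150.00 DPS


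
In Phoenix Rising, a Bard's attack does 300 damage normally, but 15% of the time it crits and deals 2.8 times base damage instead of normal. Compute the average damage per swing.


E[dmg] = base * (1 + crit_chance * (crit_mult - 1))
cc as decimal = 15/100 = 0.15
cm - 1 = 2.8 - 1 = 1.8
Bonus factor = 0.15 * 1.8 = 0.27
Total multiplier = 1 + 0.27 = 1.27
Expected damage = 300 * 1.27 = 381.00

381.00 damage


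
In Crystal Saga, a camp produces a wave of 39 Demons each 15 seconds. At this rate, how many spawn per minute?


Spawns per minute = count * (60 / interval)
= 39 * (60 / 15)
= 39 * 4.0
= 156.0

156.0 per minute


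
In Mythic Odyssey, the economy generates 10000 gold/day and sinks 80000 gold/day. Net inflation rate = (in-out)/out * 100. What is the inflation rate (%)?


Net gold = 10000 - 80000 = -70000
Inflation rate = net / sunk * 100 = -70000 / 80000 * 100
= -0.875 * 100
= -87.50%

-87.50%


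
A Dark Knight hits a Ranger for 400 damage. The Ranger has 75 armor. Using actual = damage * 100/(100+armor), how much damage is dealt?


actual = 400 * 100 / (100 + 75)
= 400 * 100 / 175
= 40000 / 175
= 228.57

228.57 damage


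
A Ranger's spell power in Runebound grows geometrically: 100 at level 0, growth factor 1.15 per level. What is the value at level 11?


value = base * growth^level
= 100 * 1.15^11
= 100 * 4.652391
= 465.24

465.24 spell power


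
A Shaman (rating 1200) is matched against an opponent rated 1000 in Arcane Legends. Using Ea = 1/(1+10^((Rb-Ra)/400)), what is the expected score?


Elo expected score: Ea = 1/(1 + 10^((Rb-Ra)/400))
Rb - Ra = 1000 - 1200 = -200
(Rb-Ra)/400 = -200/400 = -0.5
10^-0.5 = 0.316228
Ea = 1/(1 + 0.316228) = 1/1.316228 = 0.7597

0.7597


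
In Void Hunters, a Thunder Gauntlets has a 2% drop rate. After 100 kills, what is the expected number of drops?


Expected drops = kills * (drop_rate / 100)
= 100 * (2 / 100)
= 100 * 0.02
= 2.0

2.0 drops


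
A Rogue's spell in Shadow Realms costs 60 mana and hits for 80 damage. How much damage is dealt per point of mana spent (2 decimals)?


Efficiency = damage / mana
= 80 / 60
= 1.33

1.33 dmg/mana


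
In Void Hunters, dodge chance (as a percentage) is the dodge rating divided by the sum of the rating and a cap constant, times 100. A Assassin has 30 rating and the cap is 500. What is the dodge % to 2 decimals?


dodge% = 30 / (30 + 500) * 100
= 30 / 530 * 100
= 0.056604 * 100
= 5.66%

5.66%


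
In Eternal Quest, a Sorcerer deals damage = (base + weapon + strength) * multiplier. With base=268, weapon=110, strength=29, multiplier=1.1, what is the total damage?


Sum base + weapon + str = 268 + 110 + 29 = 407
Multiply by 1.1:
407 * 1.1 = 447.7

447.7 damage


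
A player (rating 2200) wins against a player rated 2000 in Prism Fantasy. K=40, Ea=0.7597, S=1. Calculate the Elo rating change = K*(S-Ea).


Elo update: delta = K * (S - Ea), where S = 1 (wins)
S - Ea = 1 - 0.7597 = 0.2403
Rating change = 40 * 0.2403
= 9.61

9.61 rating points


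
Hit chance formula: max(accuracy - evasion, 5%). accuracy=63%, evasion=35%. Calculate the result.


accuracy - evasion = 63 - 35 = 28
Apply floor: max(28, 5) = 28
Hit chance = 28%

28%
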